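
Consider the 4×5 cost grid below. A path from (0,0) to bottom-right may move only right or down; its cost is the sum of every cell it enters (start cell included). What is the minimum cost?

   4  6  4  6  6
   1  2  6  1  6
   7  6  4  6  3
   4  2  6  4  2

One optimal route is r0c0 → r1c0 → r1c1 → r1c2 → r1c3 → r1c4 → r2c4 → r3c4.
Its cost is 4 + 1 + 2 + 6 + 1 + 6 + 3 + 2 = 25.

25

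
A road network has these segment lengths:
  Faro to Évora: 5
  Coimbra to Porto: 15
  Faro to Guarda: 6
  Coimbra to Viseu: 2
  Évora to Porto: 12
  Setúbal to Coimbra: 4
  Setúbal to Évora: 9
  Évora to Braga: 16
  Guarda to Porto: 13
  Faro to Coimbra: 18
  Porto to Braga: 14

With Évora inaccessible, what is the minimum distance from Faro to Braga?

Candidate routes:
Faro -> Coimbra -> Porto -> Braga: 18 + 15 + 14 = 47
Faro -> Guarda -> Porto -> Braga: 6 + 13 + 14 = 33
Shortest: 33.

33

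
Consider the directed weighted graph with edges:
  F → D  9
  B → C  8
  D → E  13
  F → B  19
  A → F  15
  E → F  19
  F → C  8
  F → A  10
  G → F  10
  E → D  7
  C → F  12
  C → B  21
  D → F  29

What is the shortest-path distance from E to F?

Routes from E to F:
E -> F: 19
E -> D -> F: 7 + 29 = 36
Shortest: 19.

19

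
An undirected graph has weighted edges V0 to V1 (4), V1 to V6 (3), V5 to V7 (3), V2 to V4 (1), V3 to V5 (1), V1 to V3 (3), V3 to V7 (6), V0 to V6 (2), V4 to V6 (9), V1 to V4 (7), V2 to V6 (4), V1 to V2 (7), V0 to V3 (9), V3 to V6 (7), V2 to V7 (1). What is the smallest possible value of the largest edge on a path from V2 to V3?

A few of the V2→V3 routes:
V2 - V7 - V3: max(1, 6) = 6
V2 - V7 - V5 - V3: max(1, 3, 1) = 3
V2 - V6 - V3: max(4, 7) = 7
V2 - V6 - V1 - V3: max(4, 3, 3) = 4
V2 - V4 - V1 - V0 - V6 - V3: max(1, 7, 4, 2, 7) = 7
V2 - V6 - V0 - V1 - V3: max(4, 2, 4, 3) = 4
Smallest bottleneck: 3.

3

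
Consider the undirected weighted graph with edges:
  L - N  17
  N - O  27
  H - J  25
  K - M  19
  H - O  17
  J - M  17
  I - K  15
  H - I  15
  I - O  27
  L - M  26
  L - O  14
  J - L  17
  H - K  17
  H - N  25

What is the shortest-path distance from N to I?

40

A few of the N→I routes:
N→L→O→H→I: 17 + 14 + 17 + 15 = 63
N→L→O→I: 17 + 14 + 27 = 58
N→H→I: 25 + 15 = 40
N→H→K→I: 25 + 17 + 15 = 57
N→O→H→I: 27 + 17 + 15 = 59
N→O→I: 27 + 27 = 54
Best route has total 40.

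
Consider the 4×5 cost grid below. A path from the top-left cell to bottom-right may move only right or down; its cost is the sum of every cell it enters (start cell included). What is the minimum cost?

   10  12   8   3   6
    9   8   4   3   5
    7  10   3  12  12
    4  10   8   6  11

59

One optimal route is (0,0) -> (1,0) -> (1,1) -> (1,2) -> (2,2) -> (3,2) -> (3,3) -> (3,4).
Its cost is 10 + 9 + 8 + 4 + 3 + 8 + 6 + 11 = 59.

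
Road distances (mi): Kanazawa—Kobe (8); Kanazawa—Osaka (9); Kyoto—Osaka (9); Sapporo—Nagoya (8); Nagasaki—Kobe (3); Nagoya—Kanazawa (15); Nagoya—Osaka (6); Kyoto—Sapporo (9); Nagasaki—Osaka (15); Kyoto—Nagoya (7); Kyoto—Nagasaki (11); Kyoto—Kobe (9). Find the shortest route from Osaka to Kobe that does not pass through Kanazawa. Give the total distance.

18

A few of the Osaka→Kobe routes:
Osaka -> Kyoto -> Kobe: 9 + 9 = 18
Osaka -> Nagoya -> Kyoto -> Kobe: 6 + 7 + 9 = 22
Osaka -> Kyoto -> Nagasaki -> Kobe: 9 + 11 + 3 = 23
Osaka -> Nagasaki -> Kobe: 15 + 3 = 18
Osaka -> Nagoya -> Kyoto -> Nagasaki -> Kobe: 6 + 7 + 11 + 3 = 27
Shortest: 18 mi.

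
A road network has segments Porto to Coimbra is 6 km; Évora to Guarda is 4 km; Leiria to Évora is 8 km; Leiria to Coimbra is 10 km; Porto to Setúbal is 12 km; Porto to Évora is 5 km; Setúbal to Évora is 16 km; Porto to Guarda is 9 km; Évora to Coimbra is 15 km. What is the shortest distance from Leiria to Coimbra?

Checking several routes:
Leiria → Évora → Guarda → Porto → Coimbra: 8 + 4 + 9 + 6 = 27
Leiria → Évora → Coimbra: 8 + 15 = 23
Leiria → Évora → Porto → Coimbra: 8 + 5 + 6 = 19
Leiria → Coimbra: 10
The minimum is 10 km.

10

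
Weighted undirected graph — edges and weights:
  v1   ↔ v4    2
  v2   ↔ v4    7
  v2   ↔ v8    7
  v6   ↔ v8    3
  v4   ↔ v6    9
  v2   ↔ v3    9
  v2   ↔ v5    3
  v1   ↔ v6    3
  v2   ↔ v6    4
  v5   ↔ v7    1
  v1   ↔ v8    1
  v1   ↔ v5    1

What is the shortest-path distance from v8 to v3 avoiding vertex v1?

16

Candidate routes:
v8-v6-v4-v2-v3: 3 + 9 + 7 + 9 = 28
v8-v2-v3: 7 + 9 = 16
v8-v6-v2-v3: 3 + 4 + 9 = 16
Shortest: 16.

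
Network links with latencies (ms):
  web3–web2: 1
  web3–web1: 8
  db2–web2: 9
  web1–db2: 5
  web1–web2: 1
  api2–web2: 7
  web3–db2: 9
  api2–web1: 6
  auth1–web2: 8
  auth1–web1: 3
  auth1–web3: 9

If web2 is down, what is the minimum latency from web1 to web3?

Routes from web1 to web3 avoiding web2:
web1 → auth1 → web3: 3 + 9 = 12
web1 → web3: 8
web1 → db2 → web3: 5 + 9 = 14
The minimum is 8 ms.

8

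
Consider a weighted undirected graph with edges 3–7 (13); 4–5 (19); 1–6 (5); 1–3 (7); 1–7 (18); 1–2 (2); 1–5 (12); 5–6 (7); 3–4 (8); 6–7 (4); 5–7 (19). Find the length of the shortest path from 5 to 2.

A few of the 5→2 routes:
5 → 1 → 2: 12 + 2 = 14
5 → 4 → 3 → 1 → 2: 19 + 8 + 7 + 2 = 36
5 → 6 → 1 → 2: 7 + 5 + 2 = 14
5 → 6 → 7 → 3 → 1 → 2: 7 + 4 + 13 + 7 + 2 = 33
5 → 7 → 6 → 1 → 2: 19 + 4 + 5 + 2 = 30
5 → 6 → 7 → 1 → 2: 7 + 4 + 18 + 2 = 31
The minimum is 14.

14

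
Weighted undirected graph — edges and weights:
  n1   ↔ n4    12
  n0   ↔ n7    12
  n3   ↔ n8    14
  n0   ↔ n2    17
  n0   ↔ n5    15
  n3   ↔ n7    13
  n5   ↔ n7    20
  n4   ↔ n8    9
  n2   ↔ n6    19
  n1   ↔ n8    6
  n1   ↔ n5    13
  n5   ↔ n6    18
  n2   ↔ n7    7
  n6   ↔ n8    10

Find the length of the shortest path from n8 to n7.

27

Checking several routes:
n8 → n6 → n2 → n7: 10 + 19 + 7 = 36
n8 → n1 → n5 → n0 → n7: 6 + 13 + 15 + 12 = 46
n8 → n3 → n7: 14 + 13 = 27
n8 → n4 → n1 → n5 → n7: 9 + 12 + 13 + 20 = 54
n8 → n1 → n5 → n7: 6 + 13 + 20 = 39
n8 → n6 → n5 → n7: 10 + 18 + 20 = 48
Best route has total 27.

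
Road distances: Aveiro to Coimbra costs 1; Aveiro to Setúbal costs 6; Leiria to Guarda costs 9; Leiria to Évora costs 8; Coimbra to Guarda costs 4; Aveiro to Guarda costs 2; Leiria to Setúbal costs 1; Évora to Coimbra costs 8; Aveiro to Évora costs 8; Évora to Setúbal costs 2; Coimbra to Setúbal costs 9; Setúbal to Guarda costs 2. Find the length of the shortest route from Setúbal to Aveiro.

4

Comparing a few candidate routes:
Setúbal-Aveiro: 6
Setúbal-Évora-Aveiro: 2 + 8 = 10
Setúbal-Guarda-Aveiro: 2 + 2 = 4
Setúbal-Guarda-Coimbra-Aveiro: 2 + 4 + 1 = 7
Best route has total 4.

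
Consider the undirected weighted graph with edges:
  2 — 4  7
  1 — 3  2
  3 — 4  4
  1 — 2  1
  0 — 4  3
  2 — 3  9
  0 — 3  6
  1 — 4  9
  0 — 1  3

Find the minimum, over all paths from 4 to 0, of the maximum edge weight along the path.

Comparing a few candidate routes:
4 -> 3 -> 1 -> 0: max(4, 2, 3) = 4
4 -> 2 -> 1 -> 0: max(7, 1, 3) = 7
4 -> 3 -> 0: max(4, 6) = 6
4 -> 0: max(3) = 3
The minimum achievable maximum is 3.

3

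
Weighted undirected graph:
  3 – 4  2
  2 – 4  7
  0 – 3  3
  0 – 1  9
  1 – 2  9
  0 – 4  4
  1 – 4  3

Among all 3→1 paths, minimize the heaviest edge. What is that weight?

Routes from 3 to 1:
3 - 0 - 4 - 1: max(3, 4, 3) = 4
3 - 4 - 2 - 1: max(2, 7, 9) = 9
3 - 4 - 0 - 1: max(2, 4, 9) = 9
3 - 0 - 1: max(3, 9) = 9
3 - 4 - 1: max(2, 3) = 3
3 - 0 - 4 - 2 - 1: max(3, 4, 7, 9) = 9
Smallest bottleneck: 3.

3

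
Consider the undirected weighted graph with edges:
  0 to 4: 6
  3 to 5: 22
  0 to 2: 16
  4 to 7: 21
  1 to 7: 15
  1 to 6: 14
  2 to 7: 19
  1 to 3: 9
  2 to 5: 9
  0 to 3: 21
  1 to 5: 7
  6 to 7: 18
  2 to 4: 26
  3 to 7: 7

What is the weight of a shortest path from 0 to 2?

A few of the 0→2 routes:
0 - 4 - 2: 6 + 26 = 32
0 - 4 - 7 - 2: 6 + 21 + 19 = 46
0 - 3 - 7 - 2: 21 + 7 + 19 = 47
0 - 2: 16
0 - 3 - 1 - 5 - 2: 21 + 9 + 7 + 9 = 46
The minimum is 16.

16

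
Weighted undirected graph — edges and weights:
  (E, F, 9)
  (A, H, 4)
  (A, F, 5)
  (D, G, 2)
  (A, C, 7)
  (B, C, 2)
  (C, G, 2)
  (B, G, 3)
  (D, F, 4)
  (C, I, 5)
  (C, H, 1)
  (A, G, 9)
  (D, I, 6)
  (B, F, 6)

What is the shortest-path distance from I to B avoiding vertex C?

11

Paths from I to B avoiding C:
I → D → G → A → F → B: 6 + 2 + 9 + 5 + 6 = 28
I → D → F → B: 6 + 4 + 6 = 16
I → D → F → A → G → B: 6 + 4 + 5 + 9 + 3 = 27
I → D → G → B: 6 + 2 + 3 = 11
The minimum is 11.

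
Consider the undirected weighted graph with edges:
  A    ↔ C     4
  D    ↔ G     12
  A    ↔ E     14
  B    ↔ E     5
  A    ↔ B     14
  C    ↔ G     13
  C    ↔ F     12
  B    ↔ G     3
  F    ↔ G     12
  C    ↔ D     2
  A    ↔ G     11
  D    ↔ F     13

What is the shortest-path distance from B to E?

Comparing a few candidate routes:
B -> A -> E: 14 + 14 = 28
B -> G -> C -> A -> E: 3 + 13 + 4 + 14 = 34
B -> E: 5
B -> G -> A -> E: 3 + 11 + 14 = 28
Best route has total 5.

5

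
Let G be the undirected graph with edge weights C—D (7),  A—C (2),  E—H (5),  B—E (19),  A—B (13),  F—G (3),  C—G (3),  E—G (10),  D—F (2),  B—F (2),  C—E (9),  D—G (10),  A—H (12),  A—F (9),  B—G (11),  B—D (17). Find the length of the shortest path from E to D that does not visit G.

16

Some routes from E to D avoiding G:
E→C→A→F→D: 9 + 2 + 9 + 2 = 22
E→H→A→C→D: 5 + 12 + 2 + 7 = 26
E→C→D: 9 + 7 = 16
E→B→F→D: 19 + 2 + 2 = 23
Shortest: 16.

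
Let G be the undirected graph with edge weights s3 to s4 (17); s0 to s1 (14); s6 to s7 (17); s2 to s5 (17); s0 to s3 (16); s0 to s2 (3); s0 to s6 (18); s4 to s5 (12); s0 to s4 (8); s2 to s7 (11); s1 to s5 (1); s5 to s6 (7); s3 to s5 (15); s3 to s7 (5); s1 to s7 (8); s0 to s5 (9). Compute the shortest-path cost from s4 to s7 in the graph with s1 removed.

22

Some routes from s4 to s7 avoiding s1:
s4 -> s0 -> s2 -> s7: 8 + 3 + 11 = 22
s4 -> s3 -> s7: 17 + 5 = 22
s4 -> s0 -> s3 -> s7: 8 + 16 + 5 = 29
Best route has total 22.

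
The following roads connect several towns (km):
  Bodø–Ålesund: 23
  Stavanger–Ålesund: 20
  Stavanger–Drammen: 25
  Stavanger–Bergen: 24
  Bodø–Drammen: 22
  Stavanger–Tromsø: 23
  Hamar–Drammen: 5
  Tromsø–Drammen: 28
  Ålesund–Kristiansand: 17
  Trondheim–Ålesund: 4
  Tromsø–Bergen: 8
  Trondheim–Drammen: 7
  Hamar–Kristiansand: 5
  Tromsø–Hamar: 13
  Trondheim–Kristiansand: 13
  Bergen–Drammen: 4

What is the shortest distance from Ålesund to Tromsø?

A few of the Ålesund→Tromsø routes:
Ålesund → Trondheim → Drammen → Bergen → Tromsø: 4 + 7 + 4 + 8 = 23
Ålesund → Trondheim → Kristiansand → Hamar → Tromsø: 4 + 13 + 5 + 13 = 35
Ålesund → Trondheim → Drammen → Hamar → Tromsø: 4 + 7 + 5 + 13 = 29
Shortest: 23 km.

23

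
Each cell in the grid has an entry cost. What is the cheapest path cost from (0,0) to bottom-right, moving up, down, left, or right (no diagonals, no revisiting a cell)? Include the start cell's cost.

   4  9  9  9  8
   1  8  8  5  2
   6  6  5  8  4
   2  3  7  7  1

31

Cheapest: [0,0]→[1,0]→[2,0]→[3,0]→[3,1]→[3,2]→[3,3]→[3,4]
  4 + 1 + 6 + 2 + 3 + 7 + 7 + 1 = 31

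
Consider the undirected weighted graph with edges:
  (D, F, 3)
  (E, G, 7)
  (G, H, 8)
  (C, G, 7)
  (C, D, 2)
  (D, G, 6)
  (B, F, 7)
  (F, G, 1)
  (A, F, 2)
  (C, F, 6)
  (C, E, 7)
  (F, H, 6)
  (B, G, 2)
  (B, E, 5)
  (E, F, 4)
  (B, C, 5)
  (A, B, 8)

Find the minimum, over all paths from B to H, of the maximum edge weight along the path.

6

Some routes from B to H:
B → C → D → G → F → H: max(5, 2, 6, 1, 6) = 6
B → E → F → H: max(5, 4, 6) = 6
B → C → F → H: max(5, 6, 6) = 6
B → G → F → H: max(2, 1, 6) = 6
B → G → D → F → H: max(2, 6, 3, 6) = 6
B → C → D → F → H: max(5, 2, 3, 6) = 6
The minimum achievable maximum is 6.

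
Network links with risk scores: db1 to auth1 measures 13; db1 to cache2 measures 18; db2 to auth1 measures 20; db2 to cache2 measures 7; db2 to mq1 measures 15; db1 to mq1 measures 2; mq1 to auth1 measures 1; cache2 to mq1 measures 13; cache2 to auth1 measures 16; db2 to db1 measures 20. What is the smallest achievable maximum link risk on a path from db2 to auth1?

Comparing a few candidate routes:
db2 -> mq1 -> db1 -> auth1: max(15, 2, 13) = 15
db2 -> cache2 -> mq1 -> auth1: max(7, 13, 1) = 13
db2 -> cache2 -> mq1 -> db1 -> auth1: max(7, 13, 2, 13) = 13
db2 -> cache2 -> auth1: max(7, 16) = 16
db2 -> mq1 -> auth1: max(15, 1) = 15
The minimum achievable maximum is 13.

13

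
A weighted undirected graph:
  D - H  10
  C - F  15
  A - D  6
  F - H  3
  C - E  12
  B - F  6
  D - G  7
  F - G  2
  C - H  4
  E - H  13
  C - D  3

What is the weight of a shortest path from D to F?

Some routes from D to F:
D-C-F: 3 + 15 = 18
D-C-E-H-F: 3 + 12 + 13 + 3 = 31
D-G-F: 7 + 2 = 9
D-H-F: 10 + 3 = 13
D-C-H-F: 3 + 4 + 3 = 10
D-H-C-F: 10 + 4 + 15 = 29
The minimum is 9.

9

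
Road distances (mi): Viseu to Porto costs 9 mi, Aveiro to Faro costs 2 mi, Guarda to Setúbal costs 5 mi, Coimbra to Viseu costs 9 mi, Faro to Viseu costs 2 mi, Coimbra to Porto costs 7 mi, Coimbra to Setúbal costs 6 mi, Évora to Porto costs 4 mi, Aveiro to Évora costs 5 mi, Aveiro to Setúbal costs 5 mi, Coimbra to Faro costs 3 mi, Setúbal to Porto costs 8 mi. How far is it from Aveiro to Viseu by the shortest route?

Checking several routes:
Aveiro - Setúbal - Coimbra - Faro - Viseu: 5 + 6 + 3 + 2 = 16
Aveiro - Faro - Coimbra - Viseu: 2 + 3 + 9 = 14
Aveiro - Faro - Viseu: 2 + 2 = 4
Aveiro - Évora - Porto - Viseu: 5 + 4 + 9 = 18
Shortest: 4 mi.

4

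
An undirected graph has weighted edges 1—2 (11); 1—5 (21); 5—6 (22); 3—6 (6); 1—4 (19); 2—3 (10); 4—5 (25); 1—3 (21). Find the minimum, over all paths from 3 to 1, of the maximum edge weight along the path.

11

Routes from 3 to 1:
3→6→5→1: max(6, 22, 21) = 22
3→6→5→4→1: max(6, 22, 25, 19) = 25
3→1: max(21) = 21
3→2→1: max(10, 11) = 11
Smallest bottleneck: 11.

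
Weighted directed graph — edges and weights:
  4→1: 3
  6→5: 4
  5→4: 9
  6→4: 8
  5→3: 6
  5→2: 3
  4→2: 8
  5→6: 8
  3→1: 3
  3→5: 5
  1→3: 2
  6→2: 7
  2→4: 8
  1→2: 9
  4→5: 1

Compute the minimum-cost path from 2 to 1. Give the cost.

Paths from 2 to 1:
2 → 4 → 5 → 3 → 1: 8 + 1 + 6 + 3 = 18
2 → 4 → 1: 8 + 3 = 11
Best route has total 11.

11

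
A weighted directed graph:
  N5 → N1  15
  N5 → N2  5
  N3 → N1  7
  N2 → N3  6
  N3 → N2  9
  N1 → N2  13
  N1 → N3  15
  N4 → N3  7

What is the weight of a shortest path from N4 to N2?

16

Candidate routes:
N4→N3→N2: 7 + 9 = 16
N4→N3→N1→N2: 7 + 7 + 13 = 27
The minimum is 16.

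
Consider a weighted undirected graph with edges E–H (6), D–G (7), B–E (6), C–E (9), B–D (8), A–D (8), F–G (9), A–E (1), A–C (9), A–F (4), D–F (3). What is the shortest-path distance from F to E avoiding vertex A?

Routes from F to E avoiding A:
F→G→D→B→E: 9 + 7 + 8 + 6 = 30
F→D→B→E: 3 + 8 + 6 = 17
Best route has total 17.

17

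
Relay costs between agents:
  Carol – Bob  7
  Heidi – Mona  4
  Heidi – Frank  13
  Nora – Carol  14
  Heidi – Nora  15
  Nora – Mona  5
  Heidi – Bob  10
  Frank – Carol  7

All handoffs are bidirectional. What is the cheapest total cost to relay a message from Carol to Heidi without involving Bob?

Routes from Carol to Heidi avoiding Bob:
Carol→Nora→Mona→Heidi: 14 + 5 + 4 = 23
Carol→Frank→Heidi: 7 + 13 = 20
Carol→Nora→Heidi: 14 + 15 = 29
Shortest: 20.

20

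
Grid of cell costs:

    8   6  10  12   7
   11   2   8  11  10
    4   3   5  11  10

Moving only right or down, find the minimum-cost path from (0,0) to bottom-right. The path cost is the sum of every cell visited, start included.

Best path: (0,0) (0,1) (1,1) (2,1) (2,2) (2,3) (2,4)
Cost: 8 + 6 + 2 + 3 + 5 + 11 + 10 = 45

45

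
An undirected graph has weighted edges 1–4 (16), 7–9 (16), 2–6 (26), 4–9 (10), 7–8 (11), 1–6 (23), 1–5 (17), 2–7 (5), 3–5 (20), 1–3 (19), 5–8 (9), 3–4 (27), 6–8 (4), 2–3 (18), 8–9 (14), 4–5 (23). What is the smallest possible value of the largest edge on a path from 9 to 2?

14

Comparing a few candidate routes:
9→7→2: max(16, 5) = 16
9→4→1→3→2: max(10, 16, 19, 18) = 19
9→4→1→5→8→7→2: max(10, 16, 17, 9, 11, 5) = 17
9→8→7→2: max(14, 11, 5) = 14
9→7→8→5→1→3→2: max(16, 11, 9, 17, 19, 18) = 19
Best route has worst link 14.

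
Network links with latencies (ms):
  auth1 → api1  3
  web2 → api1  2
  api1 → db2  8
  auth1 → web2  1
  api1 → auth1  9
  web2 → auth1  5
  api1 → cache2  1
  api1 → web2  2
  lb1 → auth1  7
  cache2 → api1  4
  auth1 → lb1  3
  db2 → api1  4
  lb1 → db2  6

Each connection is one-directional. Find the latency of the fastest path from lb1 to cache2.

11

Candidate routes:
lb1-auth1-api1-cache2: 7 + 3 + 1 = 11
lb1-auth1-web2-api1-cache2: 7 + 1 + 2 + 1 = 11
lb1-db2-api1-cache2: 6 + 4 + 1 = 11
The minimum is 11 ms.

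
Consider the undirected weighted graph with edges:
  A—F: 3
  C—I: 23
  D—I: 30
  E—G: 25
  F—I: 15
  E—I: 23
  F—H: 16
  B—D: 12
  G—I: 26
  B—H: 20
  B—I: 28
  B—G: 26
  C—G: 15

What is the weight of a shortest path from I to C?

A few of the I→C routes:
I -> G -> C: 26 + 15 = 41
I -> D -> B -> G -> C: 30 + 12 + 26 + 15 = 83
I -> B -> G -> C: 28 + 26 + 15 = 69
I -> E -> G -> C: 23 + 25 + 15 = 63
I -> C: 23
Best route has total 23.

23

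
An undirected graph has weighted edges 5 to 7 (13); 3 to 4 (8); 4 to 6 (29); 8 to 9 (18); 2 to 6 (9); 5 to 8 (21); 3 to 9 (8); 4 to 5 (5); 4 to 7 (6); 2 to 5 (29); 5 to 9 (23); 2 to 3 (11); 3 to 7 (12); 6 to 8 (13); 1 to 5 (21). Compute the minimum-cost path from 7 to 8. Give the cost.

32

Some routes from 7 to 8:
7-4-5-8: 6 + 5 + 21 = 32
7-5-8: 13 + 21 = 34
7-3-9-8: 12 + 8 + 18 = 38
Best route has total 32.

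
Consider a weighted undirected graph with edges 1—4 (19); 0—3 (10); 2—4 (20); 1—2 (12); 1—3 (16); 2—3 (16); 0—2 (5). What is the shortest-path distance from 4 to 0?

Some routes from 4 to 0:
4-1-2-0: 19 + 12 + 5 = 36
4-2-0: 20 + 5 = 25
4-1-3-0: 19 + 16 + 10 = 45
The minimum is 25.

25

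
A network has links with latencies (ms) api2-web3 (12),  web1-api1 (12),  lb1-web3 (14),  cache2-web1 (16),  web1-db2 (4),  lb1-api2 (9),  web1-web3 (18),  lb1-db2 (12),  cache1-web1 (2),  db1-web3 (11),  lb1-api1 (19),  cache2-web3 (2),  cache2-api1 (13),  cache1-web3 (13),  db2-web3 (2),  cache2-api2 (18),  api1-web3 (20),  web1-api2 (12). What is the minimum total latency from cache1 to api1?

A few of the cache1→api1 routes:
cache1 - web3 - cache2 - api1: 13 + 2 + 13 = 28
cache1 - web1 - api1: 2 + 12 = 14
cache1 - web1 - db2 - web3 - cache2 - api1: 2 + 4 + 2 + 2 + 13 = 23
Best route has total 14 ms.

14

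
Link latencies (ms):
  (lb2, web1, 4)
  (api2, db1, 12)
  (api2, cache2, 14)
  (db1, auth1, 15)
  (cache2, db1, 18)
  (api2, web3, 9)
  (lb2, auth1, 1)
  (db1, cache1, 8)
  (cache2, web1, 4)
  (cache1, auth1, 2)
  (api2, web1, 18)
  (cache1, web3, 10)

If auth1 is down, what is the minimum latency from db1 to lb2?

Some routes from db1 to lb2 avoiding auth1:
db1 → cache1 → web3 → api2 → web1 → lb2: 8 + 10 + 9 + 18 + 4 = 49
db1 → cache2 → web1 → lb2: 18 + 4 + 4 = 26
db1 → api2 → web1 → lb2: 12 + 18 + 4 = 34
db1 → api2 → cache2 → web1 → lb2: 12 + 14 + 4 + 4 = 34
The minimum is 26 ms.

26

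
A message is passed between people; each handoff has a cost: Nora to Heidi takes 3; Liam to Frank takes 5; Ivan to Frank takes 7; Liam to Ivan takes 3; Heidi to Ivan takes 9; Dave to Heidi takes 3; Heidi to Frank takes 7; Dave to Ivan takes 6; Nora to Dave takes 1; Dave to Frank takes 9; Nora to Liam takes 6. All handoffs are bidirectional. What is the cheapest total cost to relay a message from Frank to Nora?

Comparing a few candidate routes:
Frank -> Heidi -> Dave -> Nora: 7 + 3 + 1 = 11
Frank -> Liam -> Nora: 5 + 6 = 11
Frank -> Heidi -> Nora: 7 + 3 = 10
Frank -> Dave -> Nora: 9 + 1 = 10
Best route has total 10.

10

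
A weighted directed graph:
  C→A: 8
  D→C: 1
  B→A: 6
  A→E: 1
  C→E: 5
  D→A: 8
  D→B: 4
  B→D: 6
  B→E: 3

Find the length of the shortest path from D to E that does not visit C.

7

Paths from D to E avoiding C:
D → B → A → E: 4 + 6 + 1 = 11
D → B → E: 4 + 3 = 7
D → A → E: 8 + 1 = 9
Best route has total 7.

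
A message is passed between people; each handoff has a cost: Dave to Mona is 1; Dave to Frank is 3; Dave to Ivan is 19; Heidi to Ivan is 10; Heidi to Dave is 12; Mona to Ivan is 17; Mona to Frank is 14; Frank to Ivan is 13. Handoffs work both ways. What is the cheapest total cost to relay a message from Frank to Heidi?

15

Checking several routes:
Frank - Ivan - Heidi: 13 + 10 = 23
Frank - Mona - Ivan - Heidi: 14 + 17 + 10 = 41
Frank - Dave - Ivan - Heidi: 3 + 19 + 10 = 32
Frank - Mona - Dave - Heidi: 14 + 1 + 12 = 27
Frank - Dave - Mona - Ivan - Heidi: 3 + 1 + 17 + 10 = 31
Frank - Dave - Heidi: 3 + 12 = 15
Best route has total 15.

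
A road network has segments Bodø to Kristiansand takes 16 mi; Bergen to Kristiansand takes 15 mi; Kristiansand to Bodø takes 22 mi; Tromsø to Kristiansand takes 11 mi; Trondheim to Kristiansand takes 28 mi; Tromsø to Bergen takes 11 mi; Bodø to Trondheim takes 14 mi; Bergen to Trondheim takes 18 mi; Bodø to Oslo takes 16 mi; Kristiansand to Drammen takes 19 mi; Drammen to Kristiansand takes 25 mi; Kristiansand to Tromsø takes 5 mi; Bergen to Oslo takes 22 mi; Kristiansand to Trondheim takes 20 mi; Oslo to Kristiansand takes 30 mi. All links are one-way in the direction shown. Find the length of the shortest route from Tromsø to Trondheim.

29

Comparing a few candidate routes:
Tromsø - Bergen - Trondheim: 11 + 18 = 29
Tromsø - Bergen - Kristiansand - Trondheim: 11 + 15 + 20 = 46
Tromsø - Kristiansand - Trondheim: 11 + 20 = 31
Best route has total 29 mi.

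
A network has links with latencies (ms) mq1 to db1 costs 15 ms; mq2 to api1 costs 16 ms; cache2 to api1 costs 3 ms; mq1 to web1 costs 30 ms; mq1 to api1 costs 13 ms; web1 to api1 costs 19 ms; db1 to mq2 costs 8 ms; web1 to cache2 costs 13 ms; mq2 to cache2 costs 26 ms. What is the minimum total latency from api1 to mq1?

13

Comparing a few candidate routes:
api1-mq1: 13
api1-mq2-db1-mq1: 16 + 8 + 15 = 39
api1-cache2-web1-mq1: 3 + 13 + 30 = 46
Shortest: 13 ms.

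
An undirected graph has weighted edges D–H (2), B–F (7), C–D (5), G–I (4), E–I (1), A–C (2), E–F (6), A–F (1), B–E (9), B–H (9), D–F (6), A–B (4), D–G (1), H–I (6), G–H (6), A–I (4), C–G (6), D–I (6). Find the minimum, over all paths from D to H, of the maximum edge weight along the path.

2

A few of the D→H routes:
D -> H: max(2) = 2
D -> F -> E -> I -> A -> C -> G -> H: max(6, 6, 1, 4, 2, 6, 6) = 6
D -> F -> E -> I -> H: max(6, 6, 1, 6) = 6
D -> F -> E -> I -> G -> H: max(6, 6, 1, 4, 6) = 6
The minimum achievable maximum is 2.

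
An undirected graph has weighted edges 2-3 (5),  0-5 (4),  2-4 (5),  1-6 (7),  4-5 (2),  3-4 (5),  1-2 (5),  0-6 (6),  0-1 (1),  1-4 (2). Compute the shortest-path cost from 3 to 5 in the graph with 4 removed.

15

Routes from 3 to 5 avoiding 4:
3→2→1→6→0→5: 5 + 5 + 7 + 6 + 4 = 27
3→2→1→0→5: 5 + 5 + 1 + 4 = 15
Best route has total 15.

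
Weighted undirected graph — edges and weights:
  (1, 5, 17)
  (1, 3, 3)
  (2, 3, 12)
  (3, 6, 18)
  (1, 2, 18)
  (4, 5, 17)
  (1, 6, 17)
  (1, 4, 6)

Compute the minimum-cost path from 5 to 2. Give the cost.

Some routes from 5 to 2:
5 -> 4 -> 1 -> 3 -> 2: 17 + 6 + 3 + 12 = 38
5 -> 4 -> 1 -> 2: 17 + 6 + 18 = 41
5 -> 1 -> 6 -> 3 -> 2: 17 + 17 + 18 + 12 = 64
5 -> 1 -> 3 -> 2: 17 + 3 + 12 = 32
5 -> 1 -> 2: 17 + 18 = 35
Best route has total 32.

32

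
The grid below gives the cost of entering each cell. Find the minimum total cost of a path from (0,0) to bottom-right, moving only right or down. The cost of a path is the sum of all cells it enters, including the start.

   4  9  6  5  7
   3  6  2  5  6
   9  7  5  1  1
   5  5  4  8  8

30

Path (0,0)→(1,0)→(1,1)→(1,2)→(1,3)→(2,3)→(2,4)→(3,4): 4 + 3 + 6 + 2 + 5 + 1 + 1 + 8 = 30.
For comparison, the top-then-right route costs 46.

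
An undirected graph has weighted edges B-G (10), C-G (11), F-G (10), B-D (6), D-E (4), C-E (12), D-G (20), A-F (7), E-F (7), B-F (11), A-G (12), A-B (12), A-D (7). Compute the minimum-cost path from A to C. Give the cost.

23

A few of the A→C routes:
A → D → E → C: 7 + 4 + 12 = 23
A → F → E → C: 7 + 7 + 12 = 26
A → B → G → C: 12 + 10 + 11 = 33
A → G → C: 12 + 11 = 23
A → F → G → C: 7 + 10 + 11 = 28
Shortest: 23.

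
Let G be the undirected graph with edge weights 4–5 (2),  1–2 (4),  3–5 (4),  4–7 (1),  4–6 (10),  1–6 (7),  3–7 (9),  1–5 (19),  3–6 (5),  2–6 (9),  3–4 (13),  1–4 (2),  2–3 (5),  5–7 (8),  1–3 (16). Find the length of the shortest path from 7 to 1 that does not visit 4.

Checking several routes:
7 - 3 - 6 - 1: 9 + 5 + 7 = 21
7 - 3 - 2 - 1: 9 + 5 + 4 = 18
7 - 5 - 3 - 2 - 1: 8 + 4 + 5 + 4 = 21
Best route has total 18.

18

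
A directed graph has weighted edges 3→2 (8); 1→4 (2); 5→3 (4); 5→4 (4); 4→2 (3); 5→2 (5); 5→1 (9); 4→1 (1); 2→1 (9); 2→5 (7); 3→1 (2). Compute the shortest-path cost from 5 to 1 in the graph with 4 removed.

6

Candidate routes:
5 - 1: 9
5 - 2 - 1: 5 + 9 = 14
5 - 3 - 2 - 1: 4 + 8 + 9 = 21
5 - 3 - 1: 4 + 2 = 6
The minimum is 6.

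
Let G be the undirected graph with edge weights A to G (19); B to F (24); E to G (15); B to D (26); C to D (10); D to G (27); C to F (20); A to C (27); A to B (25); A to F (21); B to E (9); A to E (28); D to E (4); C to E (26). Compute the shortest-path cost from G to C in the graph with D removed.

Comparing a few candidate routes:
G → E → B → F → C: 15 + 9 + 24 + 20 = 68
G → A → F → C: 19 + 21 + 20 = 60
G → A → C: 19 + 27 = 46
G → E → C: 15 + 26 = 41
The minimum is 41.

41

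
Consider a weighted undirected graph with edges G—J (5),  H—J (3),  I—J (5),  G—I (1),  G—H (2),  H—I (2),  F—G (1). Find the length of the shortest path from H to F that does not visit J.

3

Paths from H to F avoiding J:
H-I-G-F: 2 + 1 + 1 = 4
H-G-F: 2 + 1 = 3
Shortest: 3.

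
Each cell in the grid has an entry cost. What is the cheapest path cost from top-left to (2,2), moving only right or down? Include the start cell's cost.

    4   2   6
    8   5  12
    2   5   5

21

Best path: (0,0) (0,1) (1,1) (2,1) (2,2)
Cost: 4 + 2 + 5 + 5 + 5 = 21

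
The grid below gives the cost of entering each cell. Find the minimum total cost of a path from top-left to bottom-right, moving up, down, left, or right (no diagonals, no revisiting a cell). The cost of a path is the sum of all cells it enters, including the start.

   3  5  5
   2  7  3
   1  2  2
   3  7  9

Best path: r0c0 r1c0 r2c0 r2c1 r2c2 r3c2
Cost: 3 + 2 + 1 + 2 + 2 + 9 = 19

19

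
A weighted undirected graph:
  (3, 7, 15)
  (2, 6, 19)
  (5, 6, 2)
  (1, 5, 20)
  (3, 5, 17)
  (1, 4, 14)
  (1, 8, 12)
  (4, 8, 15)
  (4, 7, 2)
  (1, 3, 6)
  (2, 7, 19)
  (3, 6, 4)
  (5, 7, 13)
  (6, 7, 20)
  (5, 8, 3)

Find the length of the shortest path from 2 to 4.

Checking several routes:
2 -> 7 -> 4: 19 + 2 = 21
2 -> 6 -> 3 -> 7 -> 4: 19 + 4 + 15 + 2 = 40
2 -> 6 -> 3 -> 1 -> 4: 19 + 4 + 6 + 14 = 43
2 -> 6 -> 7 -> 4: 19 + 20 + 2 = 41
2 -> 6 -> 5 -> 8 -> 4: 19 + 2 + 3 + 15 = 39
2 -> 6 -> 5 -> 7 -> 4: 19 + 2 + 13 + 2 = 36
The minimum is 21.

21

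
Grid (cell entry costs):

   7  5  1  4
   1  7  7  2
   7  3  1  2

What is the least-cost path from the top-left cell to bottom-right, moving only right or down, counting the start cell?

One optimal route is r0c0→r0c1→r0c2→r0c3→r1c3→r2c3.
Its cost is 7 + 5 + 1 + 4 + 2 + 2 = 21.

21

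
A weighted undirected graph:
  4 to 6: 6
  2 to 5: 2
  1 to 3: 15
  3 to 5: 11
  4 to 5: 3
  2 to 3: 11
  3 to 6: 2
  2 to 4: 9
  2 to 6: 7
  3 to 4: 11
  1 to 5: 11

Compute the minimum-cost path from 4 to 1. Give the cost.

14

A few of the 4→1 routes:
4→6→2→5→1: 6 + 7 + 2 + 11 = 26
4→2→5→1: 9 + 2 + 11 = 22
4→5→1: 3 + 11 = 14
4→5→3→1: 3 + 11 + 15 = 29
4→3→1: 11 + 15 = 26
4→6→3→1: 6 + 2 + 15 = 23
Best route has total 14.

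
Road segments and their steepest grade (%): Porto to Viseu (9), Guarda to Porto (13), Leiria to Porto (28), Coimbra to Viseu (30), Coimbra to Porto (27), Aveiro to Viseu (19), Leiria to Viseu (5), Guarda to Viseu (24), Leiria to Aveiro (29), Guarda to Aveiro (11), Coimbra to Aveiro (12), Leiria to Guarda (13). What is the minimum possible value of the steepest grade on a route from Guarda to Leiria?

13

Some routes from Guarda to Leiria:
Guarda - Leiria: max(13) = 13
Guarda - Viseu - Leiria: max(24, 5) = 24
Guarda - Porto - Coimbra - Aveiro - Viseu - Leiria: max(13, 27, 12, 19, 5) = 27
Guarda - Porto - Viseu - Leiria: max(13, 9, 5) = 13
Guarda - Aveiro - Coimbra - Porto - Viseu - Leiria: max(11, 12, 27, 9, 5) = 27
Guarda - Aveiro - Viseu - Leiria: max(11, 19, 5) = 19
Best route has worst link 13%.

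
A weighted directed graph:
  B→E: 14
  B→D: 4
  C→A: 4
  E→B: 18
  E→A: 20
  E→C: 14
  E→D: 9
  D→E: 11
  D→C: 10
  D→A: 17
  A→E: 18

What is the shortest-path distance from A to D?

27

Candidate routes:
A - E - D: 18 + 9 = 27
A - E - B - D: 18 + 18 + 4 = 40
Shortest: 27.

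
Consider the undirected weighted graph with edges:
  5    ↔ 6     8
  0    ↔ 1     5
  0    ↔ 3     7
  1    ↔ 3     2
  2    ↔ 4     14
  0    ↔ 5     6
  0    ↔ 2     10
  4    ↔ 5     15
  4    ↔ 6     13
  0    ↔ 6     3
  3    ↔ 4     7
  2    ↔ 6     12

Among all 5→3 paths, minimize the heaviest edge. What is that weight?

Some routes from 5 to 3:
5 → 0 → 3: max(6, 7) = 7
5 → 6 → 0 → 3: max(8, 3, 7) = 8
5 → 0 → 1 → 3: max(6, 5, 2) = 6
Smallest bottleneck: 6.

6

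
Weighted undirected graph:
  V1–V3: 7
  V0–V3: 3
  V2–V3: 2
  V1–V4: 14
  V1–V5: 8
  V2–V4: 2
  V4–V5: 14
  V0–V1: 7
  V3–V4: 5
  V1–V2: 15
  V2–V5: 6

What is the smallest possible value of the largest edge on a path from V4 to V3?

2

Comparing a few candidate routes:
V4 -> V2 -> V5 -> V1 -> V0 -> V3: max(2, 6, 8, 7, 3) = 8
V4 -> V3: max(5) = 5
V4 -> V2 -> V3: max(2, 2) = 2
The minimum achievable maximum is 2.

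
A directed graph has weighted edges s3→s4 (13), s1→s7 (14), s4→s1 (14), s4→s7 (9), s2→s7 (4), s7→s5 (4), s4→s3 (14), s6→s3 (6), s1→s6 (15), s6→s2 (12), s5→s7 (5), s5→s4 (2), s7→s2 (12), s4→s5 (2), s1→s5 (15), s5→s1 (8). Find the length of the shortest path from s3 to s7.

20

A few of the s3→s7 routes:
s3-s4-s5-s1-s7: 13 + 2 + 8 + 14 = 37
s3-s4-s1-s7: 13 + 14 + 14 = 41
s3-s4-s5-s7: 13 + 2 + 5 = 20
s3-s4-s7: 13 + 9 = 22
The minimum is 20.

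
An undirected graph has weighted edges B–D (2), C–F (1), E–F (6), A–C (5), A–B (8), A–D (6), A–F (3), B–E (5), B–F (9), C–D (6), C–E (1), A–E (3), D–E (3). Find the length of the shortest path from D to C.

4

Comparing a few candidate routes:
D-A-F-C: 6 + 3 + 1 = 10
D-E-C: 3 + 1 = 4
D-C: 6
D-B-E-C: 2 + 5 + 1 = 8
The minimum is 4.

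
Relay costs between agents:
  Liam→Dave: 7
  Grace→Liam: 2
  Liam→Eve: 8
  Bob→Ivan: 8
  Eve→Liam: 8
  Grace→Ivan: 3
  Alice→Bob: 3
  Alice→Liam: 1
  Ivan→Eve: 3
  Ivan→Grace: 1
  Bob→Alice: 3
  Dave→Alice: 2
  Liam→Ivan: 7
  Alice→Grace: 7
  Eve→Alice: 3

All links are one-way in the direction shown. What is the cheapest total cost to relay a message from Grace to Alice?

9

Routes from Grace to Alice:
Grace - Ivan - Eve - Liam - Dave - Alice: 3 + 3 + 8 + 7 + 2 = 23
Grace - Liam - Ivan - Eve - Alice: 2 + 7 + 3 + 3 = 15
Grace - Liam - Dave - Alice: 2 + 7 + 2 = 11
Grace - Liam - Eve - Alice: 2 + 8 + 3 = 13
Grace - Ivan - Eve - Alice: 3 + 3 + 3 = 9
Shortest: 9.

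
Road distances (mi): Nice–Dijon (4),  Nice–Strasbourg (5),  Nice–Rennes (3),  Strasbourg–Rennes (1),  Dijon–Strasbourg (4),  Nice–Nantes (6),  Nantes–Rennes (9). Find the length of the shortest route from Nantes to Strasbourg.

Candidate routes:
Nantes-Rennes-Nice-Strasbourg: 9 + 3 + 5 = 17
Nantes-Nice-Strasbourg: 6 + 5 = 11
Nantes-Nice-Rennes-Strasbourg: 6 + 3 + 1 = 10
Nantes-Nice-Dijon-Strasbourg: 6 + 4 + 4 = 14
Nantes-Rennes-Strasbourg: 9 + 1 = 10
Nantes-Rennes-Nice-Dijon-Strasbourg: 9 + 3 + 4 + 4 = 20
Best route has total 10 mi.

10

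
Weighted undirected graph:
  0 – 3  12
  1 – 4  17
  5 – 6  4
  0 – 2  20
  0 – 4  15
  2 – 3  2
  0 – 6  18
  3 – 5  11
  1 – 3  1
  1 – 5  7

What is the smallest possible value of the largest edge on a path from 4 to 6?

15

Checking several routes:
4 - 0 - 3 - 1 - 5 - 6: max(15, 12, 1, 7, 4) = 15
4 - 1 - 3 - 5 - 6: max(17, 1, 11, 4) = 17
4 - 1 - 5 - 6: max(17, 7, 4) = 17
4 - 0 - 3 - 5 - 6: max(15, 12, 11, 4) = 15
Best route has worst link 15.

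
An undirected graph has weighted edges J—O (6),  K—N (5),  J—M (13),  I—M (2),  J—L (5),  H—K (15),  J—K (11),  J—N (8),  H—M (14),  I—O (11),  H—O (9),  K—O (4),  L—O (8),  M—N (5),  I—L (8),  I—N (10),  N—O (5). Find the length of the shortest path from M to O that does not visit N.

13

Checking several routes:
M-J-O: 13 + 6 = 19
M-I-L-J-O: 2 + 8 + 5 + 6 = 21
M-I-O: 2 + 11 = 13
M-H-O: 14 + 9 = 23
M-I-L-O: 2 + 8 + 8 = 18
The minimum is 13.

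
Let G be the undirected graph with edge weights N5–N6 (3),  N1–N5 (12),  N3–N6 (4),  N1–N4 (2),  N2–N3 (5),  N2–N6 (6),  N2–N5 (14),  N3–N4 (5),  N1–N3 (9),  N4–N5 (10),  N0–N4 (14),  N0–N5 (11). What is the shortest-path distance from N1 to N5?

12

Comparing a few candidate routes:
N1-N4-N3-N6-N5: 2 + 5 + 4 + 3 = 14
N1-N5: 12
N1-N4-N5: 2 + 10 = 12
The minimum is 12.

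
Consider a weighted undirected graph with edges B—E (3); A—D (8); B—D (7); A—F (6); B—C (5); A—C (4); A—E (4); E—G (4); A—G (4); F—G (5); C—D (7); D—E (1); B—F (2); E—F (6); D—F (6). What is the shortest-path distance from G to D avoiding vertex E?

11

Some routes from G to D avoiding E:
G → F → B → D: 5 + 2 + 7 = 14
G → A → F → D: 4 + 6 + 6 = 16
G → F → D: 5 + 6 = 11
G → A → D: 4 + 8 = 12
G → A → C → D: 4 + 4 + 7 = 15
G → A → F → B → D: 4 + 6 + 2 + 7 = 19
Shortest: 11.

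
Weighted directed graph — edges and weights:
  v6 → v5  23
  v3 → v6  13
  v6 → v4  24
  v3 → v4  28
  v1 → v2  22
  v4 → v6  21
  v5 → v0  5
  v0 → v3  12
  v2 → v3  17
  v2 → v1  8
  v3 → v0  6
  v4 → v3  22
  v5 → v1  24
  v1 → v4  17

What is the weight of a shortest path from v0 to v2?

94

Candidate routes:
v0-v3-v6-v5-v1-v2: 12 + 13 + 23 + 24 + 22 = 94
v0-v3-v4-v6-v5-v1-v2: 12 + 28 + 21 + 23 + 24 + 22 = 130
The minimum is 94.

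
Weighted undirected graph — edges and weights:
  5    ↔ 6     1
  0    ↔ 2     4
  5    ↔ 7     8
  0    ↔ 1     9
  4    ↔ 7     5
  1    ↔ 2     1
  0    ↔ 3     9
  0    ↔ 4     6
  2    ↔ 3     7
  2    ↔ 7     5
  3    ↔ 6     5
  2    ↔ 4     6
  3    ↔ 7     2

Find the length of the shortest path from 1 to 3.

8

Some routes from 1 to 3:
1 → 2 → 3: 1 + 7 = 8
1 → 2 → 0 → 3: 1 + 4 + 9 = 14
1 → 2 → 7 → 3: 1 + 5 + 2 = 8
Shortest: 8.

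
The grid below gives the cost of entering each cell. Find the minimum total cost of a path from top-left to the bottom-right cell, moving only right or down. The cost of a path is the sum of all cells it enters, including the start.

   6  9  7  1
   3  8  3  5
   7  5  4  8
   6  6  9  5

Best path: r0c0 -> r1c0 -> r1c1 -> r1c2 -> r2c2 -> r2c3 -> r3c3
Cost: 6 + 3 + 8 + 3 + 4 + 8 + 5 = 37
For comparison, the top-then-right route costs 41.

37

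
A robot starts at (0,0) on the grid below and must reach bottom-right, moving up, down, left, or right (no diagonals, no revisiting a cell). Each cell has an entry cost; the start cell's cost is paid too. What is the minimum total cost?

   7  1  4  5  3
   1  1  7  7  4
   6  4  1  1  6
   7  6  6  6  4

Take (0,0) (0,1) (1,1) (2,1) (2,2) (2,3) (2,4) (3,4) for a total of 7 + 1 + 1 + 4 + 1 + 1 + 6 + 4 = 25.

25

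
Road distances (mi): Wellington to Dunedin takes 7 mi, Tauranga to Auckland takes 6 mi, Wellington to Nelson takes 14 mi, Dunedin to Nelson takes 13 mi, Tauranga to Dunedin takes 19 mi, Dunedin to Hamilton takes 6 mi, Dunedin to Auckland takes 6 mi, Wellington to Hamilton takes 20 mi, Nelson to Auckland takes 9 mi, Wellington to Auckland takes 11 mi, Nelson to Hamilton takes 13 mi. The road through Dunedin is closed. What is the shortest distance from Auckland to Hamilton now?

22

Candidate routes:
Auckland-Nelson-Hamilton: 9 + 13 = 22
Auckland-Nelson-Wellington-Hamilton: 9 + 14 + 20 = 43
Auckland-Wellington-Hamilton: 11 + 20 = 31
Auckland-Wellington-Nelson-Hamilton: 11 + 14 + 13 = 38
The minimum is 22 mi.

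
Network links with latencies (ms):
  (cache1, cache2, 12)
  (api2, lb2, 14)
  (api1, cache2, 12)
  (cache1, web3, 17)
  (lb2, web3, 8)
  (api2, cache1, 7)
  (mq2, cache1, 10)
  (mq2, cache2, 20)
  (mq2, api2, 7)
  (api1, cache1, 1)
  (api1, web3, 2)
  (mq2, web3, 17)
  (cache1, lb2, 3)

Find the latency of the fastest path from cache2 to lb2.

15

Checking several routes:
cache2→cache1→lb2: 12 + 3 = 15
cache2→cache1→api1→web3→lb2: 12 + 1 + 2 + 8 = 23
cache2→api1→web3→lb2: 12 + 2 + 8 = 22
cache2→api1→cache1→lb2: 12 + 1 + 3 = 16
The minimum is 15 ms.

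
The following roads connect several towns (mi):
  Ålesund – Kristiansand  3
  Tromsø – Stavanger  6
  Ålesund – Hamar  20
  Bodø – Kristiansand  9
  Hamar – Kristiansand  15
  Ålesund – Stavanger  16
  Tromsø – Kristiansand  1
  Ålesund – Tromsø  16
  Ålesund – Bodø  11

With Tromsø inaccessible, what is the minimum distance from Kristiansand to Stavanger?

19

Routes from Kristiansand to Stavanger avoiding Tromsø:
Kristiansand-Hamar-Ålesund-Stavanger: 15 + 20 + 16 = 51
Kristiansand-Ålesund-Stavanger: 3 + 16 = 19
Kristiansand-Bodø-Ålesund-Stavanger: 9 + 11 + 16 = 36
Shortest: 19 mi.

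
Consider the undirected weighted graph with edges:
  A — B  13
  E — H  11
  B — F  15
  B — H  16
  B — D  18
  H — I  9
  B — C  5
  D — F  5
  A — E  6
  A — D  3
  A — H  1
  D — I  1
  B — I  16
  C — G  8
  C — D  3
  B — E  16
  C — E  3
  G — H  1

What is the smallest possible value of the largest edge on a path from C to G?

3

Some routes from C to G:
C - D - I - H - G: max(3, 1, 9, 1) = 9
C - E - A - D - I - H - G: max(3, 6, 3, 1, 9, 1) = 9
C - E - H - G: max(3, 11, 1) = 11
C - D - A - H - G: max(3, 3, 1, 1) = 3
C - E - A - H - G: max(3, 6, 1, 1) = 6
C - G: max(8) = 8
Smallest bottleneck: 3.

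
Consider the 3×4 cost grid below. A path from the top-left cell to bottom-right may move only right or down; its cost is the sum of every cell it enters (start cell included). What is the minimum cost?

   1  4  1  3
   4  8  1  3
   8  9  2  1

Take r0c0 r0c1 r0c2 r1c2 r2c2 r2c3 for a total of 1 + 4 + 1 + 1 + 2 + 1 = 10.

10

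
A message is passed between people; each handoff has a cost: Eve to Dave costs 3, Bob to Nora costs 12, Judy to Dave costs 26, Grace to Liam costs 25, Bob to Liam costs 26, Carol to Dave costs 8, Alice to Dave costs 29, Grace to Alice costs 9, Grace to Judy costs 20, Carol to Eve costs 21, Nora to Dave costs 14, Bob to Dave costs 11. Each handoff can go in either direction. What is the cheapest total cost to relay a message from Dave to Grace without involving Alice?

Paths from Dave to Grace avoiding Alice:
Dave - Bob - Liam - Grace: 11 + 26 + 25 = 62
Dave - Nora - Bob - Liam - Grace: 14 + 12 + 26 + 25 = 77
Dave - Judy - Grace: 26 + 20 = 46
Best route has total 46.

46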